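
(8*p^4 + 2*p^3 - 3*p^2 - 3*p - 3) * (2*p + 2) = 16*p^5 + 20*p^4 - 2*p^3 - 12*p^2 - 12*p - 6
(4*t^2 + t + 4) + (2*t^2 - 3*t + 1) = 6*t^2 - 2*t + 5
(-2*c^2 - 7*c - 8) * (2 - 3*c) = 6*c^3 + 17*c^2 + 10*c - 16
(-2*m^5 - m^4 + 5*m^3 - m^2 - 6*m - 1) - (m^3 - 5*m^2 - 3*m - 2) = -2*m^5 - m^4 + 4*m^3 + 4*m^2 - 3*m + 1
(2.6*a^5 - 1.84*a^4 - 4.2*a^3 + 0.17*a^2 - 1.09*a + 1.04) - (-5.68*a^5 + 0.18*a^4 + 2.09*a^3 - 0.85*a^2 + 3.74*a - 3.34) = 8.28*a^5 - 2.02*a^4 - 6.29*a^3 + 1.02*a^2 - 4.83*a + 4.38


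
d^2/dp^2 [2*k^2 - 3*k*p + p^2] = 2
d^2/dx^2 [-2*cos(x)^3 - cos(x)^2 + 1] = 3*cos(x)/2 + 2*cos(2*x) + 9*cos(3*x)/2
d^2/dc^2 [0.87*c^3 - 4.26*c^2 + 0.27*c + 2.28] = 5.22*c - 8.52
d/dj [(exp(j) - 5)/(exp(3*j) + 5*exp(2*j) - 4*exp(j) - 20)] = (-(exp(j) - 5)*(3*exp(2*j) + 10*exp(j) - 4) + exp(3*j) + 5*exp(2*j) - 4*exp(j) - 20)*exp(j)/(exp(3*j) + 5*exp(2*j) - 4*exp(j) - 20)^2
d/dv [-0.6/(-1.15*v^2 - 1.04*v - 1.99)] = (-1.38*v - 0.624)/(1.15*v^2 + 1.04*v + 1.99)^2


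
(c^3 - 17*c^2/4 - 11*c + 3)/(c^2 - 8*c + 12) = (4*c^2 + 7*c - 2)/(4*(c - 2))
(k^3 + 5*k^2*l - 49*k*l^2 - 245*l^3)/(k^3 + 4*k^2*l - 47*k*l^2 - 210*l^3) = (k + 7*l)/(k + 6*l)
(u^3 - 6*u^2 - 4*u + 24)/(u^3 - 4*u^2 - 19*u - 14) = (u^2 - 8*u + 12)/(u^2 - 6*u - 7)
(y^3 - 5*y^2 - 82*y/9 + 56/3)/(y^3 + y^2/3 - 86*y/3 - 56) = (y - 4/3)/(y + 4)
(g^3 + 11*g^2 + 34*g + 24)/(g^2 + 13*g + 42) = (g^2 + 5*g + 4)/(g + 7)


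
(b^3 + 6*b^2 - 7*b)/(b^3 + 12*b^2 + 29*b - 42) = b/(b + 6)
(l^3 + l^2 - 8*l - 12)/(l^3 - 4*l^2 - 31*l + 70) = (l^3 + l^2 - 8*l - 12)/(l^3 - 4*l^2 - 31*l + 70)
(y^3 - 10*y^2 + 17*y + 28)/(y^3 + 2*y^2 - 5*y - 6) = (y^2 - 11*y + 28)/(y^2 + y - 6)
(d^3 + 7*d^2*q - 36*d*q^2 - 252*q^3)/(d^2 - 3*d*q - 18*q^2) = (d^2 + 13*d*q + 42*q^2)/(d + 3*q)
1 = 1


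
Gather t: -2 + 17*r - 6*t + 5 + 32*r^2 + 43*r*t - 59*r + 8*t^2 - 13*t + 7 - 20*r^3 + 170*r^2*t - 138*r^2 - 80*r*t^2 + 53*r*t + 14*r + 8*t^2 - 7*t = -20*r^3 - 106*r^2 - 28*r + t^2*(16 - 80*r) + t*(170*r^2 + 96*r - 26) + 10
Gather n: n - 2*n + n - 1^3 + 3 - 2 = 0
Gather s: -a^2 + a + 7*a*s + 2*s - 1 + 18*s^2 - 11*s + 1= -a^2 + a + 18*s^2 + s*(7*a - 9)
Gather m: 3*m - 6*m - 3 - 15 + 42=24 - 3*m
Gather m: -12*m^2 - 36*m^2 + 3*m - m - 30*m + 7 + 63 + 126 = -48*m^2 - 28*m + 196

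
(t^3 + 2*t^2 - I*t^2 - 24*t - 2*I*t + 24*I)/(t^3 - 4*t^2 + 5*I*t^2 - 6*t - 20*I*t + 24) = (t^2 + t*(6 - I) - 6*I)/(t^2 + 5*I*t - 6)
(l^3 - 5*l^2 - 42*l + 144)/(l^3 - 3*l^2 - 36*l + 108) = (l - 8)/(l - 6)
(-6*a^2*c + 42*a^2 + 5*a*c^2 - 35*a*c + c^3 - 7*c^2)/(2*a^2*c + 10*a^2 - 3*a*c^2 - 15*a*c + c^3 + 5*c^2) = (-6*a*c + 42*a - c^2 + 7*c)/(2*a*c + 10*a - c^2 - 5*c)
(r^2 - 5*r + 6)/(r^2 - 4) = (r - 3)/(r + 2)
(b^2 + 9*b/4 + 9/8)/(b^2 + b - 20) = (b^2 + 9*b/4 + 9/8)/(b^2 + b - 20)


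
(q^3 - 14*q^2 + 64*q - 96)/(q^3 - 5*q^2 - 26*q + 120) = (q - 4)/(q + 5)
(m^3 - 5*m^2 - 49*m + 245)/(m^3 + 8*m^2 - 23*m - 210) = (m - 7)/(m + 6)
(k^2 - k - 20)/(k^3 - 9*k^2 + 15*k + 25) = (k + 4)/(k^2 - 4*k - 5)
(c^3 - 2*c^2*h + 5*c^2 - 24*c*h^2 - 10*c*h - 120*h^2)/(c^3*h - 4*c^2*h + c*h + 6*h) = (c^3 - 2*c^2*h + 5*c^2 - 24*c*h^2 - 10*c*h - 120*h^2)/(h*(c^3 - 4*c^2 + c + 6))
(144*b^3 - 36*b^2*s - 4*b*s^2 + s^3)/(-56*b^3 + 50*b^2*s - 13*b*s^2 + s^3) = (-36*b^2 + s^2)/(14*b^2 - 9*b*s + s^2)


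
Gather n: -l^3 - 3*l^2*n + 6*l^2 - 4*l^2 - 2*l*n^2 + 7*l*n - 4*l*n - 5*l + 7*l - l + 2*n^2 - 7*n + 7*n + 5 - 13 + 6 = -l^3 + 2*l^2 + l + n^2*(2 - 2*l) + n*(-3*l^2 + 3*l) - 2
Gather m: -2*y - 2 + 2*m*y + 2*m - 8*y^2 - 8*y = m*(2*y + 2) - 8*y^2 - 10*y - 2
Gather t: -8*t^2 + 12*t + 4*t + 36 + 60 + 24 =-8*t^2 + 16*t + 120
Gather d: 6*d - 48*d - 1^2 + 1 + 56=56 - 42*d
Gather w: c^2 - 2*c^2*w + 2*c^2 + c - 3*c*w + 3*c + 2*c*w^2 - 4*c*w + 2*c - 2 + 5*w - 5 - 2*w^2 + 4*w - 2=3*c^2 + 6*c + w^2*(2*c - 2) + w*(-2*c^2 - 7*c + 9) - 9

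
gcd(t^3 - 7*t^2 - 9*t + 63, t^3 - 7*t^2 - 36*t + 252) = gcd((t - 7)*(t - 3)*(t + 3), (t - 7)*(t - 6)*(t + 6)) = t - 7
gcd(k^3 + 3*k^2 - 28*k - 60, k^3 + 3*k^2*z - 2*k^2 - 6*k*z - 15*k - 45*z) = k - 5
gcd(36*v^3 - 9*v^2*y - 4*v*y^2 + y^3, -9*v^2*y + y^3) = -9*v^2 + y^2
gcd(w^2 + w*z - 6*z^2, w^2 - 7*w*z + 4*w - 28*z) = 1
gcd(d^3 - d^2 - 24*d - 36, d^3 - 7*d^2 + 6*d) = d - 6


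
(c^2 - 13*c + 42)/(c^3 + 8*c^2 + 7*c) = (c^2 - 13*c + 42)/(c*(c^2 + 8*c + 7))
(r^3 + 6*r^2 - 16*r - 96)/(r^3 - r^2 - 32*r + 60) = (r^2 - 16)/(r^2 - 7*r + 10)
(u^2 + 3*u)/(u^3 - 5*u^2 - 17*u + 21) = u/(u^2 - 8*u + 7)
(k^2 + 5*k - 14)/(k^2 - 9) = (k^2 + 5*k - 14)/(k^2 - 9)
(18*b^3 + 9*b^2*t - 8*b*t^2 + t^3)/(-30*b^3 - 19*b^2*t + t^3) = (-18*b^3 - 9*b^2*t + 8*b*t^2 - t^3)/(30*b^3 + 19*b^2*t - t^3)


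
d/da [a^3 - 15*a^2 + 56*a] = 3*a^2 - 30*a + 56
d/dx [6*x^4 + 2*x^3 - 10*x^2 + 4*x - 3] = 24*x^3 + 6*x^2 - 20*x + 4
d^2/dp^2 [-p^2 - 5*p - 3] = -2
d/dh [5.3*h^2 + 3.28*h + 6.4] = 10.6*h + 3.28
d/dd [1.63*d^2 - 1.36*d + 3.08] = 3.26*d - 1.36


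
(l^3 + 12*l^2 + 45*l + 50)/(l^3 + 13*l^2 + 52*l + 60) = (l + 5)/(l + 6)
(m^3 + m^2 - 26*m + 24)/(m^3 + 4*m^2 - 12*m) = (m^2 - 5*m + 4)/(m*(m - 2))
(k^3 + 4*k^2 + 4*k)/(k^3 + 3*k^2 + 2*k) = (k + 2)/(k + 1)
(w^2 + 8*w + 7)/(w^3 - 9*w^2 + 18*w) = (w^2 + 8*w + 7)/(w*(w^2 - 9*w + 18))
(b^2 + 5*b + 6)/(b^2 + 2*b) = (b + 3)/b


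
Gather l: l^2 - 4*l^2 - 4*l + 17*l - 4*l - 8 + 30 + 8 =-3*l^2 + 9*l + 30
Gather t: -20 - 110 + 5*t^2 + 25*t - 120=5*t^2 + 25*t - 250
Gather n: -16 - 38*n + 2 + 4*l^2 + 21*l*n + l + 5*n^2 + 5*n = 4*l^2 + l + 5*n^2 + n*(21*l - 33) - 14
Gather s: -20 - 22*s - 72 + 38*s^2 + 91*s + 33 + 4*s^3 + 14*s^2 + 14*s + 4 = 4*s^3 + 52*s^2 + 83*s - 55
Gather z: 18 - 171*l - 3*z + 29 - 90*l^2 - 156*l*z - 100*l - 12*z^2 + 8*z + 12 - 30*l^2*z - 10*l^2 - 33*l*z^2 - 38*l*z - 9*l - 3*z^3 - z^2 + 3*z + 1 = -100*l^2 - 280*l - 3*z^3 + z^2*(-33*l - 13) + z*(-30*l^2 - 194*l + 8) + 60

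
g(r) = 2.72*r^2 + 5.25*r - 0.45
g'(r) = 5.44*r + 5.25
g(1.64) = 15.48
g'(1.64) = 14.17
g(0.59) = 3.59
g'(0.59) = 8.46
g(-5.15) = 44.65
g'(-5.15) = -22.77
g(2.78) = 35.17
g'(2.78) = 20.37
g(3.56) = 52.71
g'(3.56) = 24.62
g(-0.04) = -0.66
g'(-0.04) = 5.03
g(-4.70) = 34.96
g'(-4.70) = -20.32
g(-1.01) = -2.98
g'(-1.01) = -0.24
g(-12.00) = 328.23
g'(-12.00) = -60.03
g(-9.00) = 172.62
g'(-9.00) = -43.71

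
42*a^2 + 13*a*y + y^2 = (6*a + y)*(7*a + y)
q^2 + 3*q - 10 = (q - 2)*(q + 5)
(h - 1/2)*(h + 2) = h^2 + 3*h/2 - 1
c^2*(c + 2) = c^3 + 2*c^2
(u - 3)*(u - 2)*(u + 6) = u^3 + u^2 - 24*u + 36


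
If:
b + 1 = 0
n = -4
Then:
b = -1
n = -4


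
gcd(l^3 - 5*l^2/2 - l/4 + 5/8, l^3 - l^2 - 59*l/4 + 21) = 1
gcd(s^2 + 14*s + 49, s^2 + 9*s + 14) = s + 7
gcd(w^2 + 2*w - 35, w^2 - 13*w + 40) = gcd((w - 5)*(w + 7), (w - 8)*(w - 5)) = w - 5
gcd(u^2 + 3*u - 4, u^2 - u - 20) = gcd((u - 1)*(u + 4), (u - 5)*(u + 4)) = u + 4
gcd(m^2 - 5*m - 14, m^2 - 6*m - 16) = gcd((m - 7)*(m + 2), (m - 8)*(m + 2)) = m + 2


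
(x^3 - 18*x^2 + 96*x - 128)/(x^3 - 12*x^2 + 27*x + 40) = (x^2 - 10*x + 16)/(x^2 - 4*x - 5)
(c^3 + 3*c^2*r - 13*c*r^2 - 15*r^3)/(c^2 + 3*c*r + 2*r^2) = (c^2 + 2*c*r - 15*r^2)/(c + 2*r)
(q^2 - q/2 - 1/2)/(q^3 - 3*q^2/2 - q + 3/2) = (2*q + 1)/(2*q^2 - q - 3)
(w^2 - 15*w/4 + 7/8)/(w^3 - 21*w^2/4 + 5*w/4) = (w - 7/2)/(w*(w - 5))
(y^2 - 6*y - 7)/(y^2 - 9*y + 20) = (y^2 - 6*y - 7)/(y^2 - 9*y + 20)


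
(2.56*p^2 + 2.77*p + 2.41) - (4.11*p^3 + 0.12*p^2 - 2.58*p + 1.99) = -4.11*p^3 + 2.44*p^2 + 5.35*p + 0.42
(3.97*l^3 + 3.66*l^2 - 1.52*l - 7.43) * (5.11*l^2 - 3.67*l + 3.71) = 20.2867*l^5 + 4.1327*l^4 - 6.4707*l^3 - 18.8103*l^2 + 21.6289*l - 27.5653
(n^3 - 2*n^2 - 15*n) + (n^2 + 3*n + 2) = n^3 - n^2 - 12*n + 2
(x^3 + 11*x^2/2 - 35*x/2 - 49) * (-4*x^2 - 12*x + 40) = -4*x^5 - 34*x^4 + 44*x^3 + 626*x^2 - 112*x - 1960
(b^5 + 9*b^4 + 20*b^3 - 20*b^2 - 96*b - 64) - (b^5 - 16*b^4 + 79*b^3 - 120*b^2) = 25*b^4 - 59*b^3 + 100*b^2 - 96*b - 64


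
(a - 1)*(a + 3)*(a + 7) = a^3 + 9*a^2 + 11*a - 21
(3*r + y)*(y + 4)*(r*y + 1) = 3*r^2*y^2 + 12*r^2*y + r*y^3 + 4*r*y^2 + 3*r*y + 12*r + y^2 + 4*y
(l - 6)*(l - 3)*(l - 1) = l^3 - 10*l^2 + 27*l - 18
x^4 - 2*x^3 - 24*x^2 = x^2*(x - 6)*(x + 4)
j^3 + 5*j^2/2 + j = j*(j + 1/2)*(j + 2)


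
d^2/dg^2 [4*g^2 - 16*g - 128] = 8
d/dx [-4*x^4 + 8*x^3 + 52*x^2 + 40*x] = -16*x^3 + 24*x^2 + 104*x + 40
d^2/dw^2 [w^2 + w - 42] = 2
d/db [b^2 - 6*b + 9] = 2*b - 6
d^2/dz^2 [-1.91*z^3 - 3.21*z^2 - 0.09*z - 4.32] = -11.46*z - 6.42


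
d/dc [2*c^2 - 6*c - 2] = 4*c - 6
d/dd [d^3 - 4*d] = 3*d^2 - 4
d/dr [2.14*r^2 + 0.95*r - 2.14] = 4.28*r + 0.95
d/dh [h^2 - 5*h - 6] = 2*h - 5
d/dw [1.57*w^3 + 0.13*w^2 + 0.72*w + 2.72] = 4.71*w^2 + 0.26*w + 0.72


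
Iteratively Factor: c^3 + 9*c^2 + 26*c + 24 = (c + 4)*(c^2 + 5*c + 6) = (c + 3)*(c + 4)*(c + 2)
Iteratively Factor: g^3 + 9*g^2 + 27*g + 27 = (g + 3)*(g^2 + 6*g + 9) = (g + 3)^2*(g + 3)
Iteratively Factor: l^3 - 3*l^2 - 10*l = (l)*(l^2 - 3*l - 10) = l*(l - 5)*(l + 2)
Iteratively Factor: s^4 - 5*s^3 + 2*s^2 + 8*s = (s - 4)*(s^3 - s^2 - 2*s) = (s - 4)*(s + 1)*(s^2 - 2*s) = (s - 4)*(s - 2)*(s + 1)*(s)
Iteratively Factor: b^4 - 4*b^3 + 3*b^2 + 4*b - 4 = (b - 1)*(b^3 - 3*b^2 + 4) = (b - 1)*(b + 1)*(b^2 - 4*b + 4) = (b - 2)*(b - 1)*(b + 1)*(b - 2)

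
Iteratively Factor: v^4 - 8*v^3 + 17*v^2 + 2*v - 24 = (v - 4)*(v^3 - 4*v^2 + v + 6) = (v - 4)*(v + 1)*(v^2 - 5*v + 6) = (v - 4)*(v - 2)*(v + 1)*(v - 3)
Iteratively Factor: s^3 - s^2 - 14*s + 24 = (s - 3)*(s^2 + 2*s - 8) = (s - 3)*(s - 2)*(s + 4)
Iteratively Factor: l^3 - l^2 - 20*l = (l)*(l^2 - l - 20) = l*(l + 4)*(l - 5)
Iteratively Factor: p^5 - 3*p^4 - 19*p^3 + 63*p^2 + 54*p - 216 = (p - 3)*(p^4 - 19*p^2 + 6*p + 72) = (p - 3)*(p + 2)*(p^3 - 2*p^2 - 15*p + 36) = (p - 3)*(p + 2)*(p + 4)*(p^2 - 6*p + 9) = (p - 3)^2*(p + 2)*(p + 4)*(p - 3)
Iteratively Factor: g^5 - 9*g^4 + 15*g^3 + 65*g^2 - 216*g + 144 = (g - 3)*(g^4 - 6*g^3 - 3*g^2 + 56*g - 48) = (g - 4)*(g - 3)*(g^3 - 2*g^2 - 11*g + 12) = (g - 4)^2*(g - 3)*(g^2 + 2*g - 3) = (g - 4)^2*(g - 3)*(g - 1)*(g + 3)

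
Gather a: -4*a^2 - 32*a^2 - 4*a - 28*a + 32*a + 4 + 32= 36 - 36*a^2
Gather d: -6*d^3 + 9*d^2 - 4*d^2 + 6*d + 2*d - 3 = -6*d^3 + 5*d^2 + 8*d - 3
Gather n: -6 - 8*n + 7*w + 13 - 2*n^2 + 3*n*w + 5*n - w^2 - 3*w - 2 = -2*n^2 + n*(3*w - 3) - w^2 + 4*w + 5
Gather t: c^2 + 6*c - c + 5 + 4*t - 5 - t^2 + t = c^2 + 5*c - t^2 + 5*t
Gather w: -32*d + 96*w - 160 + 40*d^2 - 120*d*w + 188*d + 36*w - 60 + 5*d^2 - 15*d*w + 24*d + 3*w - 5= 45*d^2 + 180*d + w*(135 - 135*d) - 225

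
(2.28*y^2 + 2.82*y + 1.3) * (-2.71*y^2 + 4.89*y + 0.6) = -6.1788*y^4 + 3.507*y^3 + 11.6348*y^2 + 8.049*y + 0.78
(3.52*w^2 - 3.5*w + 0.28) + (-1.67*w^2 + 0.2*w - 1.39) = 1.85*w^2 - 3.3*w - 1.11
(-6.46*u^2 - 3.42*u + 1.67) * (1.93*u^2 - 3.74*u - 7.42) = -12.4678*u^4 + 17.5598*u^3 + 63.9471*u^2 + 19.1306*u - 12.3914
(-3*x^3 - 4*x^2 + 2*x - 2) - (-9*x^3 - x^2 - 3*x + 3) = 6*x^3 - 3*x^2 + 5*x - 5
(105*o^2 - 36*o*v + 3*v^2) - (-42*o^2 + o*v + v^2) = 147*o^2 - 37*o*v + 2*v^2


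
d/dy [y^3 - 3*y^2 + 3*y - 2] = 3*y^2 - 6*y + 3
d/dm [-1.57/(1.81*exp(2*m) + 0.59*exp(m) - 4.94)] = (5.6834*exp(m) + 0.9263)*exp(m)/(1.81*exp(2*m) + 0.59*exp(m) - 4.94)^2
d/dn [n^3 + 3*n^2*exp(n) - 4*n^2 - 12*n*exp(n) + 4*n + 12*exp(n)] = 3*n^2*exp(n) + 3*n^2 - 6*n*exp(n) - 8*n + 4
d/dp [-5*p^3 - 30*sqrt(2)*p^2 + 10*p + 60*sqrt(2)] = -15*p^2 - 60*sqrt(2)*p + 10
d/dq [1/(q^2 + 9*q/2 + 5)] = 2*(-4*q - 9)/(2*q^2 + 9*q + 10)^2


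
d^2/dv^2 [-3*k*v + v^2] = 2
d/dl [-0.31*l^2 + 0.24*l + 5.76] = 0.24 - 0.62*l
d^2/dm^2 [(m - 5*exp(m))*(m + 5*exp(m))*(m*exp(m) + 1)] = m^3*exp(m) + 6*m^2*exp(m) - 225*m*exp(3*m) + 6*m*exp(m) - 150*exp(3*m) - 100*exp(2*m) + 2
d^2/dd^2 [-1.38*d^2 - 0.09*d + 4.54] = -2.76000000000000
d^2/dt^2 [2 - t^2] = -2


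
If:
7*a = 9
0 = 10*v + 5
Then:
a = 9/7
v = -1/2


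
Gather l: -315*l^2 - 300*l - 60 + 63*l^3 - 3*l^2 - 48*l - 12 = 63*l^3 - 318*l^2 - 348*l - 72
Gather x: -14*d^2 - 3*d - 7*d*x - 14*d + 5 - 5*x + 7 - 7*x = -14*d^2 - 17*d + x*(-7*d - 12) + 12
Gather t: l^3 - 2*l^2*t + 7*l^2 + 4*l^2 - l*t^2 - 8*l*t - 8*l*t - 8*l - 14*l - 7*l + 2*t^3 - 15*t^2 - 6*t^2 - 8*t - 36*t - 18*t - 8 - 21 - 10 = l^3 + 11*l^2 - 29*l + 2*t^3 + t^2*(-l - 21) + t*(-2*l^2 - 16*l - 62) - 39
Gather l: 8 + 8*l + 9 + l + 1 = 9*l + 18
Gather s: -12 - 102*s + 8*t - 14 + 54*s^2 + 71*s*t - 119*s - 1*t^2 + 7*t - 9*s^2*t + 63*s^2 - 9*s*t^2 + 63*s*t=s^2*(117 - 9*t) + s*(-9*t^2 + 134*t - 221) - t^2 + 15*t - 26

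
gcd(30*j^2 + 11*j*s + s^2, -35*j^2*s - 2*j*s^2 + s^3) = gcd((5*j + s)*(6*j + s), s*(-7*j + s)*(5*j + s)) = 5*j + s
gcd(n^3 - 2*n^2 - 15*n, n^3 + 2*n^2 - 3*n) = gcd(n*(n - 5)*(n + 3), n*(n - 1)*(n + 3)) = n^2 + 3*n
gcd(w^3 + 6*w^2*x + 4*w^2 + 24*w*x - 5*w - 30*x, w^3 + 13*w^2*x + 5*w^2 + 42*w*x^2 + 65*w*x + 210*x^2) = w^2 + 6*w*x + 5*w + 30*x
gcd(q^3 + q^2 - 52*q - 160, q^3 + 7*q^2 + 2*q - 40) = q^2 + 9*q + 20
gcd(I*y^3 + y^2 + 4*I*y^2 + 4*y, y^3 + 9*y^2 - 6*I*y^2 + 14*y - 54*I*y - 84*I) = 1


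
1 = 1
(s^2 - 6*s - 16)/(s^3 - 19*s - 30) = (s - 8)/(s^2 - 2*s - 15)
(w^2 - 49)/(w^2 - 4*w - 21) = (w + 7)/(w + 3)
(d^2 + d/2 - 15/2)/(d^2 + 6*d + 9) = (d - 5/2)/(d + 3)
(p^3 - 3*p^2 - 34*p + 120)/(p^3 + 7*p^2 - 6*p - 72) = (p^2 - 9*p + 20)/(p^2 + p - 12)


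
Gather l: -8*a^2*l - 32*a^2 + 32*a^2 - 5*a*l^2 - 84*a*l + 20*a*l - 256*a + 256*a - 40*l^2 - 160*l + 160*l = l^2*(-5*a - 40) + l*(-8*a^2 - 64*a)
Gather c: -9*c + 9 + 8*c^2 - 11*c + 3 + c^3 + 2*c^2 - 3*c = c^3 + 10*c^2 - 23*c + 12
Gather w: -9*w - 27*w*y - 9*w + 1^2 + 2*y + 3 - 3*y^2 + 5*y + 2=w*(-27*y - 18) - 3*y^2 + 7*y + 6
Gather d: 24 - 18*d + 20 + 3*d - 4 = 40 - 15*d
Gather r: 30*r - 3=30*r - 3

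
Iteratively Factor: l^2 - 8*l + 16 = (l - 4)*(l - 4)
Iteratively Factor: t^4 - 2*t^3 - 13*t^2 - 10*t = (t)*(t^3 - 2*t^2 - 13*t - 10) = t*(t - 5)*(t^2 + 3*t + 2) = t*(t - 5)*(t + 1)*(t + 2)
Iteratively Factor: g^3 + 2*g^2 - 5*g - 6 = (g + 3)*(g^2 - g - 2) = (g + 1)*(g + 3)*(g - 2)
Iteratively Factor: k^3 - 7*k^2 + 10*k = (k)*(k^2 - 7*k + 10) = k*(k - 5)*(k - 2)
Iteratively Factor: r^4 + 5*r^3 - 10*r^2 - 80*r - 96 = (r + 2)*(r^3 + 3*r^2 - 16*r - 48) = (r - 4)*(r + 2)*(r^2 + 7*r + 12) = (r - 4)*(r + 2)*(r + 4)*(r + 3)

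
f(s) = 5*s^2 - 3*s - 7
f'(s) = 10*s - 3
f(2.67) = 20.63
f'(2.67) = 23.70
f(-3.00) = 47.00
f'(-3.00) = -33.00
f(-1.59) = 10.41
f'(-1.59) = -18.90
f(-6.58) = 229.22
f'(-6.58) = -68.80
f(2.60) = 19.00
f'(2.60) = 23.00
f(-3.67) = 71.35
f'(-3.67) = -39.70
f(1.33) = -2.15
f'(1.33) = 10.30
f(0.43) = -7.37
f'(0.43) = 1.30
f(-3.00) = 47.00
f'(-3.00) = -33.00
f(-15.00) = 1163.00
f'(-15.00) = -153.00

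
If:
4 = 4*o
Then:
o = 1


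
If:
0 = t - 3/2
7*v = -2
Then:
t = 3/2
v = -2/7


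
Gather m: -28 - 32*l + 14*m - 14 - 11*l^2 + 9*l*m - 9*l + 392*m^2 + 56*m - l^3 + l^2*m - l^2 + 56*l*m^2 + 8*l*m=-l^3 - 12*l^2 - 41*l + m^2*(56*l + 392) + m*(l^2 + 17*l + 70) - 42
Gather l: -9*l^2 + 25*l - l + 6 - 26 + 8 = -9*l^2 + 24*l - 12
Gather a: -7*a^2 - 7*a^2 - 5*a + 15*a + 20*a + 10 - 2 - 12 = -14*a^2 + 30*a - 4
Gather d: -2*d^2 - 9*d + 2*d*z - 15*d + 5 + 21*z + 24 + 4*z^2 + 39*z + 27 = -2*d^2 + d*(2*z - 24) + 4*z^2 + 60*z + 56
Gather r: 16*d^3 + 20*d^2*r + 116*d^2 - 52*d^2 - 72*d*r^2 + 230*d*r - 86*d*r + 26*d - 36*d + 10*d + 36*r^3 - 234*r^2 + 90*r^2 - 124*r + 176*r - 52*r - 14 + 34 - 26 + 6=16*d^3 + 64*d^2 + 36*r^3 + r^2*(-72*d - 144) + r*(20*d^2 + 144*d)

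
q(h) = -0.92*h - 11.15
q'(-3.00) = -0.92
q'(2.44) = -0.92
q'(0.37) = -0.92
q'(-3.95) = -0.92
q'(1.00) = -0.92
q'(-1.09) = -0.92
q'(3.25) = -0.92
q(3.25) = -14.14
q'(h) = -0.920000000000000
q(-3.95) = -7.52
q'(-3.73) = -0.92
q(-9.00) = -2.87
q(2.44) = -13.39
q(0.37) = -11.49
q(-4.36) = -7.14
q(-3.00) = -8.39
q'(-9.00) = -0.92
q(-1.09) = -10.15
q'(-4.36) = -0.92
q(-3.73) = -7.72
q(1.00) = -12.07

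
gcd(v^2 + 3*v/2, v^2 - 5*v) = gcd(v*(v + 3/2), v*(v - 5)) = v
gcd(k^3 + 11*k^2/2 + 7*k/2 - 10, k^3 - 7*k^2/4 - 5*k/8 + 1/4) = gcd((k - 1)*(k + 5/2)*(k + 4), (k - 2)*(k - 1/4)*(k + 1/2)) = 1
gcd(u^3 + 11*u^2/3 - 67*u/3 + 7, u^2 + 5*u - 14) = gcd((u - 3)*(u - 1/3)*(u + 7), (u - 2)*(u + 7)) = u + 7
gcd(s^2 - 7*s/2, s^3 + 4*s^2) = s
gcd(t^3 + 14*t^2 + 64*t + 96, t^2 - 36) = t + 6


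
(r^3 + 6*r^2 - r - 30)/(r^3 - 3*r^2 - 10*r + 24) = (r + 5)/(r - 4)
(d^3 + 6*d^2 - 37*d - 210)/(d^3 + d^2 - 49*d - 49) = (d^2 - d - 30)/(d^2 - 6*d - 7)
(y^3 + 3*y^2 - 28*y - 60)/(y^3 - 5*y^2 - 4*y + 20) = (y + 6)/(y - 2)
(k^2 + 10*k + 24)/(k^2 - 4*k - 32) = (k + 6)/(k - 8)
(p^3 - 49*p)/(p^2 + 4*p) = (p^2 - 49)/(p + 4)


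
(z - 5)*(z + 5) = z^2 - 25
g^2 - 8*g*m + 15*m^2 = (g - 5*m)*(g - 3*m)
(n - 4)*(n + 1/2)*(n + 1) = n^3 - 5*n^2/2 - 11*n/2 - 2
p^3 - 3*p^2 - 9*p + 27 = (p - 3)^2*(p + 3)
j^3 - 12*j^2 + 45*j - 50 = (j - 5)^2*(j - 2)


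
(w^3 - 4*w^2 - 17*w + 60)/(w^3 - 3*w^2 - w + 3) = (w^2 - w - 20)/(w^2 - 1)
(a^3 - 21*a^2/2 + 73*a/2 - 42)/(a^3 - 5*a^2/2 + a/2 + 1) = (2*a^3 - 21*a^2 + 73*a - 84)/(2*a^3 - 5*a^2 + a + 2)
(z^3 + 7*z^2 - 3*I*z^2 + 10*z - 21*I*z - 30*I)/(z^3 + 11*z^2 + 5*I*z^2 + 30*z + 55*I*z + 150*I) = (z^2 + z*(2 - 3*I) - 6*I)/(z^2 + z*(6 + 5*I) + 30*I)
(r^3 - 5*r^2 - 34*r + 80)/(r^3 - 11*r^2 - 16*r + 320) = (r - 2)/(r - 8)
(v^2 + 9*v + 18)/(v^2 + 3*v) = (v + 6)/v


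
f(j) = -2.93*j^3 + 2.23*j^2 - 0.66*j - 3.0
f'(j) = -8.79*j^2 + 4.46*j - 0.66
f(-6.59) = 936.73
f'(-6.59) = -411.78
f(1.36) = -7.14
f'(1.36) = -10.85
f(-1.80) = 22.50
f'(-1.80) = -37.17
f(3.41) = -95.50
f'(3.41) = -87.66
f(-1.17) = 5.52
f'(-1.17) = -17.91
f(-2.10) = 35.36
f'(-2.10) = -48.79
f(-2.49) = 57.70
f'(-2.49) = -66.26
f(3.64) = -117.17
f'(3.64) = -100.89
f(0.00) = -3.00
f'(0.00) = -0.66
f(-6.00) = 714.12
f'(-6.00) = -343.86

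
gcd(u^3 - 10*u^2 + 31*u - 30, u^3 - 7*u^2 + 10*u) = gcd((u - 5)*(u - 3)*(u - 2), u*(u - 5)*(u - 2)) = u^2 - 7*u + 10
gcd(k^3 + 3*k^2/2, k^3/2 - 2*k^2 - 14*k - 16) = 1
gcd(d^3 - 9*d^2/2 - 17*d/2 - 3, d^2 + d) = d + 1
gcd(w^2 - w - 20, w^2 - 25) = w - 5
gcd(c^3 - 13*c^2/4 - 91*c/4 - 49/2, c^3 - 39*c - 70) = c^2 - 5*c - 14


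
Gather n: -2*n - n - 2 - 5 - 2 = -3*n - 9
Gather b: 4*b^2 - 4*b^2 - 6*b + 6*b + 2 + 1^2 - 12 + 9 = 0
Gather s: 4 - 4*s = 4 - 4*s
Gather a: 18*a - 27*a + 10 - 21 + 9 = -9*a - 2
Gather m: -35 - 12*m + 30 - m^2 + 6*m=-m^2 - 6*m - 5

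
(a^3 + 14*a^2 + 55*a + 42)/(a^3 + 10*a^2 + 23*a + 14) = (a + 6)/(a + 2)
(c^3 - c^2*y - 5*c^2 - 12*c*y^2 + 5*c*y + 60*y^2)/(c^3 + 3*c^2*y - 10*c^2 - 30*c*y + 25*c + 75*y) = (c - 4*y)/(c - 5)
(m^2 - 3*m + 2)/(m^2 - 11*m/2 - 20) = 2*(-m^2 + 3*m - 2)/(-2*m^2 + 11*m + 40)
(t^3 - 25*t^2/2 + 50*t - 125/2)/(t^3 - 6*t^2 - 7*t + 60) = (t^2 - 15*t/2 + 25/2)/(t^2 - t - 12)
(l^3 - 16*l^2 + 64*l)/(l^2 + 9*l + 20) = l*(l^2 - 16*l + 64)/(l^2 + 9*l + 20)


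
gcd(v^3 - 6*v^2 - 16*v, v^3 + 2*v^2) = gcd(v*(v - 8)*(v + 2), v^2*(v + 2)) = v^2 + 2*v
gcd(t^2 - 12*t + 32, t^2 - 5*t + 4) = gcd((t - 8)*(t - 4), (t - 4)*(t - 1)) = t - 4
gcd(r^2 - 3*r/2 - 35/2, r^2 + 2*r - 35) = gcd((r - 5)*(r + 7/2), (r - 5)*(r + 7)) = r - 5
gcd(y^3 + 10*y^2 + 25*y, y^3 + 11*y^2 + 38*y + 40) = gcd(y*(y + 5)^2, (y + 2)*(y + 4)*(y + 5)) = y + 5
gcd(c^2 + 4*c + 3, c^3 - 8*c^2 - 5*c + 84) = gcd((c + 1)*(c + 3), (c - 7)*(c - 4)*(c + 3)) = c + 3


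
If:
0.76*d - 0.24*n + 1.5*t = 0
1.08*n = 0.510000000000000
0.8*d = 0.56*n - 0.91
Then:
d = -0.81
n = 0.47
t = 0.48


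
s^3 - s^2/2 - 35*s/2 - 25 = (s - 5)*(s + 2)*(s + 5/2)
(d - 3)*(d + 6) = d^2 + 3*d - 18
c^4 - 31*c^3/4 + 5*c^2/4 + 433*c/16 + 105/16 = (c - 7)*(c - 5/2)*(c + 1/4)*(c + 3/2)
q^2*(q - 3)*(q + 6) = q^4 + 3*q^3 - 18*q^2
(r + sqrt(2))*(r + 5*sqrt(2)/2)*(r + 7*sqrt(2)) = r^3 + 21*sqrt(2)*r^2/2 + 54*r + 35*sqrt(2)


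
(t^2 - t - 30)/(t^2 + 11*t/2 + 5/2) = 2*(t - 6)/(2*t + 1)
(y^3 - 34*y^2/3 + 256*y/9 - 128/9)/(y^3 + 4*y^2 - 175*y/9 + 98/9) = (3*y^2 - 32*y + 64)/(3*y^2 + 14*y - 49)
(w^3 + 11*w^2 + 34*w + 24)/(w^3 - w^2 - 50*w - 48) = (w + 4)/(w - 8)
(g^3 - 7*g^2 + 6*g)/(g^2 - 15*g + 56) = g*(g^2 - 7*g + 6)/(g^2 - 15*g + 56)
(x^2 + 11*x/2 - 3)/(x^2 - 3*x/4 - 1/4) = 2*(-2*x^2 - 11*x + 6)/(-4*x^2 + 3*x + 1)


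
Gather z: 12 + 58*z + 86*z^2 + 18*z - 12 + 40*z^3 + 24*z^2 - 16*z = 40*z^3 + 110*z^2 + 60*z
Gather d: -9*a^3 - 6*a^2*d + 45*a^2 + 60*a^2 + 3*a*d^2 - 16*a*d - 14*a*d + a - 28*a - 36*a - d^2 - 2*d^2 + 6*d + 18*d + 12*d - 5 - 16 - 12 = -9*a^3 + 105*a^2 - 63*a + d^2*(3*a - 3) + d*(-6*a^2 - 30*a + 36) - 33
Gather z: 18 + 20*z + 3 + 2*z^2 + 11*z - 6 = 2*z^2 + 31*z + 15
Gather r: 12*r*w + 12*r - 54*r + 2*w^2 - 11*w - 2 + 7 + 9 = r*(12*w - 42) + 2*w^2 - 11*w + 14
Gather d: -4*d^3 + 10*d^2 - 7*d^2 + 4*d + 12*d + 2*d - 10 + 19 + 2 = -4*d^3 + 3*d^2 + 18*d + 11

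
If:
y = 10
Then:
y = 10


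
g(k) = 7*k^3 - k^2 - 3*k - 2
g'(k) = 21*k^2 - 2*k - 3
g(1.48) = 14.06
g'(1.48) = 40.04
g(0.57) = -2.74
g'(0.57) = 2.68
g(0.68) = -2.30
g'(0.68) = 5.35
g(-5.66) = -1286.31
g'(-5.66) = 681.07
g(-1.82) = -42.05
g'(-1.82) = 70.20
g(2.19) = 60.16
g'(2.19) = 93.34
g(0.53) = -2.83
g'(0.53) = 1.84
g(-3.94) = -433.84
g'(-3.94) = 330.88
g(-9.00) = -5159.00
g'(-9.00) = 1716.00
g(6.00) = 1456.00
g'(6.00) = 741.00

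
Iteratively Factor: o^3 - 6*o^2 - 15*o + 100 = (o + 4)*(o^2 - 10*o + 25) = (o - 5)*(o + 4)*(o - 5)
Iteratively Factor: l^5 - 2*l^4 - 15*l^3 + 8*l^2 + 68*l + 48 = (l + 1)*(l^4 - 3*l^3 - 12*l^2 + 20*l + 48) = (l - 4)*(l + 1)*(l^3 + l^2 - 8*l - 12) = (l - 4)*(l + 1)*(l + 2)*(l^2 - l - 6) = (l - 4)*(l - 3)*(l + 1)*(l + 2)*(l + 2)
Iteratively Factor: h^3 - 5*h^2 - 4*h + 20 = (h - 5)*(h^2 - 4) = (h - 5)*(h - 2)*(h + 2)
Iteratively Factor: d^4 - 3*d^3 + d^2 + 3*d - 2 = (d - 1)*(d^3 - 2*d^2 - d + 2) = (d - 1)^2*(d^2 - d - 2) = (d - 2)*(d - 1)^2*(d + 1)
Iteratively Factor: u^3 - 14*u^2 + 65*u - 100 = (u - 4)*(u^2 - 10*u + 25) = (u - 5)*(u - 4)*(u - 5)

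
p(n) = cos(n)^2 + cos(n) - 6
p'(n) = -2*sin(n)*cos(n) - sin(n)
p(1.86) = -6.20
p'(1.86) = -0.41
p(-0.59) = -4.48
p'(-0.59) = 1.48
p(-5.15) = -5.40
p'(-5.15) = -1.67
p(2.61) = -6.12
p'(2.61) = 0.37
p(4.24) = -6.25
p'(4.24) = 0.08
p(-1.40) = -5.80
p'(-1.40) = 1.32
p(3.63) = -6.10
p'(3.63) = -0.36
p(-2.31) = -6.22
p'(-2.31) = -0.26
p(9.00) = -6.08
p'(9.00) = 0.34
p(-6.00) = -4.12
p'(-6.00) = -0.82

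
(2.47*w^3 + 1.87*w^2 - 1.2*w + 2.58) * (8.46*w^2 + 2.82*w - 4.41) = 20.8962*w^5 + 22.7856*w^4 - 15.7713*w^3 + 10.1961*w^2 + 12.5676*w - 11.3778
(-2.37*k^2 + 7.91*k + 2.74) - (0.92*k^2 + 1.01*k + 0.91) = -3.29*k^2 + 6.9*k + 1.83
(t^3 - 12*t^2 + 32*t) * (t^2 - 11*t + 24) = t^5 - 23*t^4 + 188*t^3 - 640*t^2 + 768*t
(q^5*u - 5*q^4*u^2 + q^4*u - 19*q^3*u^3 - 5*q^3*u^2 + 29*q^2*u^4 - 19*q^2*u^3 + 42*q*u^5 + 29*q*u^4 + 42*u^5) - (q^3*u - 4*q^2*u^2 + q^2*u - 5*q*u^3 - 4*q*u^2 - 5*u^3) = q^5*u - 5*q^4*u^2 + q^4*u - 19*q^3*u^3 - 5*q^3*u^2 - q^3*u + 29*q^2*u^4 - 19*q^2*u^3 + 4*q^2*u^2 - q^2*u + 42*q*u^5 + 29*q*u^4 + 5*q*u^3 + 4*q*u^2 + 42*u^5 + 5*u^3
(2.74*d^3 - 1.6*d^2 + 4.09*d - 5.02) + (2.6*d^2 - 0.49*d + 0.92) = 2.74*d^3 + 1.0*d^2 + 3.6*d - 4.1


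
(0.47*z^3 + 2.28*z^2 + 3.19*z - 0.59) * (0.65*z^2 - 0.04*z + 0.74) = 0.3055*z^5 + 1.4632*z^4 + 2.3301*z^3 + 1.1761*z^2 + 2.3842*z - 0.4366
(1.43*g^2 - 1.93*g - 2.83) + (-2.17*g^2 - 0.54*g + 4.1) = -0.74*g^2 - 2.47*g + 1.27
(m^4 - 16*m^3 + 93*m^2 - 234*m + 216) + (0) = m^4 - 16*m^3 + 93*m^2 - 234*m + 216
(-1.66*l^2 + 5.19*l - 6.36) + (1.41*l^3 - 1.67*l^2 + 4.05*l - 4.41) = 1.41*l^3 - 3.33*l^2 + 9.24*l - 10.77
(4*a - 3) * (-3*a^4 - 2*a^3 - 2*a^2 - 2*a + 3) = -12*a^5 + a^4 - 2*a^3 - 2*a^2 + 18*a - 9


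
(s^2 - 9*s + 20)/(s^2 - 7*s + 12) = (s - 5)/(s - 3)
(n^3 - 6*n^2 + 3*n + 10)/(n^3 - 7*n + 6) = (n^2 - 4*n - 5)/(n^2 + 2*n - 3)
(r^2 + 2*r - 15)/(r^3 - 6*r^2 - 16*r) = (-r^2 - 2*r + 15)/(r*(-r^2 + 6*r + 16))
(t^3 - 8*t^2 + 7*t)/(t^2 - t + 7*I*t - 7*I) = t*(t - 7)/(t + 7*I)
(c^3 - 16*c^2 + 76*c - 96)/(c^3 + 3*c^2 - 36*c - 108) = (c^2 - 10*c + 16)/(c^2 + 9*c + 18)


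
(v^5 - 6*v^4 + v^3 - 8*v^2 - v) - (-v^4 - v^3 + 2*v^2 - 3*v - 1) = v^5 - 5*v^4 + 2*v^3 - 10*v^2 + 2*v + 1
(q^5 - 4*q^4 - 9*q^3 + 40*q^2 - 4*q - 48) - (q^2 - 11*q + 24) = q^5 - 4*q^4 - 9*q^3 + 39*q^2 + 7*q - 72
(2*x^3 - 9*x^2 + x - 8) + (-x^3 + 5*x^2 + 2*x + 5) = x^3 - 4*x^2 + 3*x - 3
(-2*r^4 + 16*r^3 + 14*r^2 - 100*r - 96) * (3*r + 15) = -6*r^5 + 18*r^4 + 282*r^3 - 90*r^2 - 1788*r - 1440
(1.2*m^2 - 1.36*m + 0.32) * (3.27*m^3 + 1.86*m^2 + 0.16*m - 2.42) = 3.924*m^5 - 2.2152*m^4 - 1.2912*m^3 - 2.5264*m^2 + 3.3424*m - 0.7744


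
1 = 1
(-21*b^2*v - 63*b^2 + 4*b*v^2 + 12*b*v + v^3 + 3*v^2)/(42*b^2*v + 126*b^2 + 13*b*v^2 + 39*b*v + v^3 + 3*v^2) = (-3*b + v)/(6*b + v)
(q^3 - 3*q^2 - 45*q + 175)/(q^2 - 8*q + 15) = (q^2 + 2*q - 35)/(q - 3)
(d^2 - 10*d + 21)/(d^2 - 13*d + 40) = (d^2 - 10*d + 21)/(d^2 - 13*d + 40)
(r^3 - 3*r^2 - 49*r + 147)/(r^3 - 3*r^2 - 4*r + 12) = (r^2 - 49)/(r^2 - 4)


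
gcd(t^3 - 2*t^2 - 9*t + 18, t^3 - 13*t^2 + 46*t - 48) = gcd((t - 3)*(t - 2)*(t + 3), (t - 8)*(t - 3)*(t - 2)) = t^2 - 5*t + 6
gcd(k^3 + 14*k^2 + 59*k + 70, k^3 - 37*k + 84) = k + 7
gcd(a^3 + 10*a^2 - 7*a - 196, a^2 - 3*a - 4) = a - 4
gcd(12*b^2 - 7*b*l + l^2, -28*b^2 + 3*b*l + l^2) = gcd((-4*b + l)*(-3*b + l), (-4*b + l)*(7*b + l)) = 4*b - l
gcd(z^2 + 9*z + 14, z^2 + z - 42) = z + 7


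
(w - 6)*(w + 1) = w^2 - 5*w - 6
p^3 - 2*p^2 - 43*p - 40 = (p - 8)*(p + 1)*(p + 5)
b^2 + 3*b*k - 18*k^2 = (b - 3*k)*(b + 6*k)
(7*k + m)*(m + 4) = 7*k*m + 28*k + m^2 + 4*m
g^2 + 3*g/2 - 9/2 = (g - 3/2)*(g + 3)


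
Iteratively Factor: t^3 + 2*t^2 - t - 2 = (t + 1)*(t^2 + t - 2) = (t + 1)*(t + 2)*(t - 1)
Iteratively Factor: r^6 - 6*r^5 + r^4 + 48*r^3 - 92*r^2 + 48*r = (r - 4)*(r^5 - 2*r^4 - 7*r^3 + 20*r^2 - 12*r) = r*(r - 4)*(r^4 - 2*r^3 - 7*r^2 + 20*r - 12) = r*(r - 4)*(r - 2)*(r^3 - 7*r + 6) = r*(r - 4)*(r - 2)*(r + 3)*(r^2 - 3*r + 2) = r*(r - 4)*(r - 2)*(r - 1)*(r + 3)*(r - 2)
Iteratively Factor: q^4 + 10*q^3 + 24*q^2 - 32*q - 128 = (q + 4)*(q^3 + 6*q^2 - 32) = (q + 4)^2*(q^2 + 2*q - 8) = (q - 2)*(q + 4)^2*(q + 4)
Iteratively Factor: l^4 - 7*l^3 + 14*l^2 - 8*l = (l)*(l^3 - 7*l^2 + 14*l - 8) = l*(l - 2)*(l^2 - 5*l + 4) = l*(l - 2)*(l - 1)*(l - 4)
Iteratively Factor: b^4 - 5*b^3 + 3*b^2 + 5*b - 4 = (b + 1)*(b^3 - 6*b^2 + 9*b - 4) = (b - 1)*(b + 1)*(b^2 - 5*b + 4) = (b - 1)^2*(b + 1)*(b - 4)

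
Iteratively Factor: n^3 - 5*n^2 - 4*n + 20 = (n - 5)*(n^2 - 4) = (n - 5)*(n + 2)*(n - 2)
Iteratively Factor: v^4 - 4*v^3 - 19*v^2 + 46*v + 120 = (v + 3)*(v^3 - 7*v^2 + 2*v + 40) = (v + 2)*(v + 3)*(v^2 - 9*v + 20) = (v - 5)*(v + 2)*(v + 3)*(v - 4)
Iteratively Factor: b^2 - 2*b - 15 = (b + 3)*(b - 5)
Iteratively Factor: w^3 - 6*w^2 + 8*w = (w - 4)*(w^2 - 2*w) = (w - 4)*(w - 2)*(w)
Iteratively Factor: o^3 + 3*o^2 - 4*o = (o + 4)*(o^2 - o) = o*(o + 4)*(o - 1)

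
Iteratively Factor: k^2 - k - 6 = (k + 2)*(k - 3)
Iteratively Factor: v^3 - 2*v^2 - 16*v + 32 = (v - 4)*(v^2 + 2*v - 8) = (v - 4)*(v - 2)*(v + 4)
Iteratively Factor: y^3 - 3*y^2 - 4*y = (y + 1)*(y^2 - 4*y) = y*(y + 1)*(y - 4)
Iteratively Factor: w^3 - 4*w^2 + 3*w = (w)*(w^2 - 4*w + 3) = w*(w - 3)*(w - 1)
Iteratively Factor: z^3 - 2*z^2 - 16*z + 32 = (z - 4)*(z^2 + 2*z - 8) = (z - 4)*(z - 2)*(z + 4)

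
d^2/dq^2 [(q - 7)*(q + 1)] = 2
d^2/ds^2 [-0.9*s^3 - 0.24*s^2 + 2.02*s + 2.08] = -5.4*s - 0.48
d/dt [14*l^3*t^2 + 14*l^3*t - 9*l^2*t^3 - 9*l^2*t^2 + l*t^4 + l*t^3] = l*(28*l^2*t + 14*l^2 - 27*l*t^2 - 18*l*t + 4*t^3 + 3*t^2)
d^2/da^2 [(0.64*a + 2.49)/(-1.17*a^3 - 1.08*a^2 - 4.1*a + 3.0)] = (-5.256576*a^5 - 45.754956*a^4 - 45.694656*a^3 - 116.049996*a^2 - 131.03532*a - 115.593)/(1.601613*a^9 + 4.435236*a^8 + 20.931534*a^7 + 20.024172*a^6 + 50.60502*a^5 - 42.3792*a^4 + 20.807*a^3 - 122.13*a^2 + 110.7*a - 27.0)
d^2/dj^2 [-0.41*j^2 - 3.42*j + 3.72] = -0.820000000000000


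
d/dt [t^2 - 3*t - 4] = 2*t - 3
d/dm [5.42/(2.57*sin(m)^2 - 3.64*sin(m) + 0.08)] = (19.7288 - 27.8588*sin(m))*cos(m)/(2.57*sin(m)^2 - 3.64*sin(m) + 0.08)^2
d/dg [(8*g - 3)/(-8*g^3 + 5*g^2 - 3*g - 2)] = (128*g^3 - 112*g^2 + 30*g - 25)/(64*g^6 - 80*g^5 + 73*g^4 + 2*g^3 - 11*g^2 + 12*g + 4)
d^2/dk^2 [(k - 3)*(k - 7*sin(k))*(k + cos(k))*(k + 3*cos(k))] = 7*k^3*sin(k) - 4*k^3*cos(k) - 45*k^2*sin(k) + 56*k^2*sin(2*k) - 30*k^2*cos(k) - 6*k^2*cos(2*k) + 12*k^2 + 45*k*sin(k)/4 - 180*k*sin(2*k) + 189*k*sin(3*k)/4 + 108*k*cos(k) - 94*k*cos(2*k) - 18*k + 105*sin(k)/4 - 10*sin(2*k) - 567*sin(3*k)/4 - 69*cos(k)/2 + 171*cos(2*k) - 63*cos(3*k)/2 + 3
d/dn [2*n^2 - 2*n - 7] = 4*n - 2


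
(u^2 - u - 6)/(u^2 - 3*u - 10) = (u - 3)/(u - 5)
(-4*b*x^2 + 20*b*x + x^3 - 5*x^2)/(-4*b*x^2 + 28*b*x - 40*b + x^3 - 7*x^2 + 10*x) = x/(x - 2)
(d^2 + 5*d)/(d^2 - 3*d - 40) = d/(d - 8)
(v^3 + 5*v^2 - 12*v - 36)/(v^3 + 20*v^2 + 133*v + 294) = (v^2 - v - 6)/(v^2 + 14*v + 49)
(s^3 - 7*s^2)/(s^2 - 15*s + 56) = s^2/(s - 8)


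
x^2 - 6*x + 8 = (x - 4)*(x - 2)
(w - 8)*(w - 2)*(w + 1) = w^3 - 9*w^2 + 6*w + 16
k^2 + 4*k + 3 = (k + 1)*(k + 3)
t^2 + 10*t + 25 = (t + 5)^2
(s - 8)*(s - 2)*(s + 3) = s^3 - 7*s^2 - 14*s + 48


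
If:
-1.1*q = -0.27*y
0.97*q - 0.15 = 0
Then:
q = 0.15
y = 0.63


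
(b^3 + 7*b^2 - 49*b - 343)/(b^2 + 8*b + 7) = (b^2 - 49)/(b + 1)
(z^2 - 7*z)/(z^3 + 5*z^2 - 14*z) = (z - 7)/(z^2 + 5*z - 14)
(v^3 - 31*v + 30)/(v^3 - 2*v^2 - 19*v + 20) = (v + 6)/(v + 4)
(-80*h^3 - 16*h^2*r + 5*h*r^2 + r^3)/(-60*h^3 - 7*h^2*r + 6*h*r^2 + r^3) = (-4*h + r)/(-3*h + r)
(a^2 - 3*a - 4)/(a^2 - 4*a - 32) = (-a^2 + 3*a + 4)/(-a^2 + 4*a + 32)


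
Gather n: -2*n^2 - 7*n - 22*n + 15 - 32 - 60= -2*n^2 - 29*n - 77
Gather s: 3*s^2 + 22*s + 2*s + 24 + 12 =3*s^2 + 24*s + 36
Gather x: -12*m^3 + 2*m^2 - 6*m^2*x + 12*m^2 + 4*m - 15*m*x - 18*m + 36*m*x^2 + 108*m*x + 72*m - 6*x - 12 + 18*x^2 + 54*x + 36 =-12*m^3 + 14*m^2 + 58*m + x^2*(36*m + 18) + x*(-6*m^2 + 93*m + 48) + 24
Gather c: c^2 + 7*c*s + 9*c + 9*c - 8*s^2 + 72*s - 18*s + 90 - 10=c^2 + c*(7*s + 18) - 8*s^2 + 54*s + 80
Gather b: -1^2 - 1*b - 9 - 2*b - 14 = -3*b - 24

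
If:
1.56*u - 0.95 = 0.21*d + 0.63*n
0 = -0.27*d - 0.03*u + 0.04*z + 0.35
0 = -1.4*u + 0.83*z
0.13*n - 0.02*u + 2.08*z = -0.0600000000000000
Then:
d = 1.30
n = -1.82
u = 0.05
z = 0.09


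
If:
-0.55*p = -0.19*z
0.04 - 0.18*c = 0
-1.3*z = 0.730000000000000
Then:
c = 0.22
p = -0.19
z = -0.56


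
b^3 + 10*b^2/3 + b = b*(b + 1/3)*(b + 3)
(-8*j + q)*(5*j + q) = -40*j^2 - 3*j*q + q^2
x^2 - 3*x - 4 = (x - 4)*(x + 1)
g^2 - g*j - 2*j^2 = (g - 2*j)*(g + j)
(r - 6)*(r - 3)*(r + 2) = r^3 - 7*r^2 + 36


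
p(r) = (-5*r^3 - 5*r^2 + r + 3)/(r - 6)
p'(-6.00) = 33.69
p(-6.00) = -74.75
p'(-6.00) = 33.69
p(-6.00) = -74.75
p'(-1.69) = 3.05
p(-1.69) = -1.45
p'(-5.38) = 28.46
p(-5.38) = -55.49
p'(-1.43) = 1.96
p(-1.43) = -0.80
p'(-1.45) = 2.04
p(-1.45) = -0.84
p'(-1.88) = 3.95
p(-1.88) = -2.12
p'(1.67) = 15.02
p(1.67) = 7.52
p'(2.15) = 27.90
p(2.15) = 17.57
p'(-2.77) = 8.97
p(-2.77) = -7.77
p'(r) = (-15*r^2 - 10*r + 1)/(r - 6) - (-5*r^3 - 5*r^2 + r + 3)/(r - 6)^2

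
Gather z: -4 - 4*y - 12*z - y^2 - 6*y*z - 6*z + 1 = -y^2 - 4*y + z*(-6*y - 18) - 3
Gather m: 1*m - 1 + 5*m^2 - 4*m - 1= 5*m^2 - 3*m - 2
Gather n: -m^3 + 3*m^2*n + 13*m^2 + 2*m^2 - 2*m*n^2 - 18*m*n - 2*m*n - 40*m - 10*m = -m^3 + 15*m^2 - 2*m*n^2 - 50*m + n*(3*m^2 - 20*m)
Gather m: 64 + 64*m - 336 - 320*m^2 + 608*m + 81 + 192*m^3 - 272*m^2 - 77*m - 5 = 192*m^3 - 592*m^2 + 595*m - 196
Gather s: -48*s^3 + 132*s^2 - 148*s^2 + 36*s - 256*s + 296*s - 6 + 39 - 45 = -48*s^3 - 16*s^2 + 76*s - 12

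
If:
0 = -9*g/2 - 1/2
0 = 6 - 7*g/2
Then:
No Solution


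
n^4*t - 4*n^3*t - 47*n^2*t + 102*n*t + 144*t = (n - 8)*(n - 3)*(n + 6)*(n*t + t)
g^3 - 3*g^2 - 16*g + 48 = (g - 4)*(g - 3)*(g + 4)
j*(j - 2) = j^2 - 2*j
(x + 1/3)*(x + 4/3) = x^2 + 5*x/3 + 4/9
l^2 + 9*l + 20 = (l + 4)*(l + 5)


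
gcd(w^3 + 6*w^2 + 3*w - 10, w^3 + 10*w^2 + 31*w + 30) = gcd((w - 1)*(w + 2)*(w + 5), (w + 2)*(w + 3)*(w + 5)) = w^2 + 7*w + 10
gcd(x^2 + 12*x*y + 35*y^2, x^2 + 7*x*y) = x + 7*y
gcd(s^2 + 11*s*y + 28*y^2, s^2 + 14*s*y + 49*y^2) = s + 7*y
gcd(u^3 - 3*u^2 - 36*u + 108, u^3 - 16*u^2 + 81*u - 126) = u^2 - 9*u + 18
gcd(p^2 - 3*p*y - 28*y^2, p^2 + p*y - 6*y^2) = 1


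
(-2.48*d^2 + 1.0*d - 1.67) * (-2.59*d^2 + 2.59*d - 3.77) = 6.4232*d^4 - 9.0132*d^3 + 16.2649*d^2 - 8.0953*d + 6.2959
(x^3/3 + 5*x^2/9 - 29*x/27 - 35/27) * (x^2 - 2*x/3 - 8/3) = x^5/3 + x^4/3 - 7*x^3/3 - 167*x^2/81 + 302*x/81 + 280/81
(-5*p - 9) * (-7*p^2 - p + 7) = 35*p^3 + 68*p^2 - 26*p - 63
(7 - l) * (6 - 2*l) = 2*l^2 - 20*l + 42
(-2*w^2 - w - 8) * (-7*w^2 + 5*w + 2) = 14*w^4 - 3*w^3 + 47*w^2 - 42*w - 16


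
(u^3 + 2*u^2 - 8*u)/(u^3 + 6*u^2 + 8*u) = (u - 2)/(u + 2)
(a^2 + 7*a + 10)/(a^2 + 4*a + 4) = (a + 5)/(a + 2)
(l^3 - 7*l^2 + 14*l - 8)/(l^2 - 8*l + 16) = (l^2 - 3*l + 2)/(l - 4)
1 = 1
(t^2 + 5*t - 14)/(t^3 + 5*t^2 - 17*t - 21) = (t - 2)/(t^2 - 2*t - 3)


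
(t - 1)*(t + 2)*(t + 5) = t^3 + 6*t^2 + 3*t - 10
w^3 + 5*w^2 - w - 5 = (w - 1)*(w + 1)*(w + 5)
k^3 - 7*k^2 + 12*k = k*(k - 4)*(k - 3)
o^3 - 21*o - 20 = (o - 5)*(o + 1)*(o + 4)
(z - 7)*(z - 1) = z^2 - 8*z + 7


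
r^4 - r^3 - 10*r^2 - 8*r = r*(r - 4)*(r + 1)*(r + 2)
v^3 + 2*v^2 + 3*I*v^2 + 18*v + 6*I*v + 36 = (v + 2)*(v - 3*I)*(v + 6*I)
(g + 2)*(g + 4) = g^2 + 6*g + 8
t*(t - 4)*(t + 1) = t^3 - 3*t^2 - 4*t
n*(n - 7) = n^2 - 7*n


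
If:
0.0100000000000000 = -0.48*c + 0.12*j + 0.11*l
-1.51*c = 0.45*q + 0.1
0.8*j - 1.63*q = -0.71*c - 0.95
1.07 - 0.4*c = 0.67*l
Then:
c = -0.02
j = -1.48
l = 1.61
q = -0.15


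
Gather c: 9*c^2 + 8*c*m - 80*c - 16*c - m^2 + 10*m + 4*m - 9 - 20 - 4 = 9*c^2 + c*(8*m - 96) - m^2 + 14*m - 33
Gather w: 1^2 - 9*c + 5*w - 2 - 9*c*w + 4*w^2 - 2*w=-9*c + 4*w^2 + w*(3 - 9*c) - 1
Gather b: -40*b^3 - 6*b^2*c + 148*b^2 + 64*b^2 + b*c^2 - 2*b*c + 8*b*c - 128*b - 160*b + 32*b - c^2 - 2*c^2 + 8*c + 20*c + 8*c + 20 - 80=-40*b^3 + b^2*(212 - 6*c) + b*(c^2 + 6*c - 256) - 3*c^2 + 36*c - 60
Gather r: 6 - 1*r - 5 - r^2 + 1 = -r^2 - r + 2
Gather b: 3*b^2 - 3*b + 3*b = 3*b^2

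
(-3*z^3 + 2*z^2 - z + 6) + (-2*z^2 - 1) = -3*z^3 - z + 5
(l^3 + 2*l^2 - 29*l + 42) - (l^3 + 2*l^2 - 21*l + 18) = 24 - 8*l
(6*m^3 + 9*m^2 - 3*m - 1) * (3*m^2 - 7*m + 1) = 18*m^5 - 15*m^4 - 66*m^3 + 27*m^2 + 4*m - 1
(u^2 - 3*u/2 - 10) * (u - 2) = u^3 - 7*u^2/2 - 7*u + 20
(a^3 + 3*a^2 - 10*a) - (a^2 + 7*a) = a^3 + 2*a^2 - 17*a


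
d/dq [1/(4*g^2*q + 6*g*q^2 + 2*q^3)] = (-g^2 - 3*g*q - 3*q^2/2)/(q^2*(2*g^2 + 3*g*q + q^2)^2)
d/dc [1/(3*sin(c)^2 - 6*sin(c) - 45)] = 2*(1 - sin(c))*cos(c)/(3*(sin(c) - 5)^2*(sin(c) + 3)^2)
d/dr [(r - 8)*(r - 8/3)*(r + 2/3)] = 3*r^2 - 20*r + 128/9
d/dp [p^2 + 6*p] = 2*p + 6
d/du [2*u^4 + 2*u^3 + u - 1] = 8*u^3 + 6*u^2 + 1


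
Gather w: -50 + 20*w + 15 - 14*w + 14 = 6*w - 21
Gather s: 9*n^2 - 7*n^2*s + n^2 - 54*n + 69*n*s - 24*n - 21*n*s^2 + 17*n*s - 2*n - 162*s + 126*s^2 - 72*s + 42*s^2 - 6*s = 10*n^2 - 80*n + s^2*(168 - 21*n) + s*(-7*n^2 + 86*n - 240)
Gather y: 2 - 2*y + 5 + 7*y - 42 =5*y - 35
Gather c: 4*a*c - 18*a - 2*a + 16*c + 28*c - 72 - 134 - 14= -20*a + c*(4*a + 44) - 220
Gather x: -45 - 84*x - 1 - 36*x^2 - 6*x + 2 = -36*x^2 - 90*x - 44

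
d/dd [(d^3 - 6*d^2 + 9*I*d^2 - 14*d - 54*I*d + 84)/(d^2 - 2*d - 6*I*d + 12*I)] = (d^4 + d^3*(-4 - 12*I) + d^2*(80 + 108*I) + d*(-384 - 144*I) + 816 + 336*I)/(d^4 + d^3*(-4 - 12*I) + d^2*(-32 + 48*I) + d*(144 - 48*I) - 144)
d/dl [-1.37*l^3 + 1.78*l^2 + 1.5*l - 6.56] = -4.11*l^2 + 3.56*l + 1.5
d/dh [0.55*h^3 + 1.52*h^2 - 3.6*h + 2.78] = 1.65*h^2 + 3.04*h - 3.6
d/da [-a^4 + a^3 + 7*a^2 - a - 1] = -4*a^3 + 3*a^2 + 14*a - 1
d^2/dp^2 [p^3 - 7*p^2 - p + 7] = 6*p - 14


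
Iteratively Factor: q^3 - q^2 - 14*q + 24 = (q - 2)*(q^2 + q - 12) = (q - 2)*(q + 4)*(q - 3)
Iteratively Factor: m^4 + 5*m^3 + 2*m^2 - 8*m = (m + 4)*(m^3 + m^2 - 2*m) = m*(m + 4)*(m^2 + m - 2) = m*(m - 1)*(m + 4)*(m + 2)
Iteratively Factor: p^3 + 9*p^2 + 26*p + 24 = (p + 2)*(p^2 + 7*p + 12) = (p + 2)*(p + 4)*(p + 3)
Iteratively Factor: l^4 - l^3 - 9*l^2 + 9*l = (l - 3)*(l^3 + 2*l^2 - 3*l) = (l - 3)*(l - 1)*(l^2 + 3*l) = l*(l - 3)*(l - 1)*(l + 3)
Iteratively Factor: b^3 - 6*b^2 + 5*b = (b)*(b^2 - 6*b + 5) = b*(b - 5)*(b - 1)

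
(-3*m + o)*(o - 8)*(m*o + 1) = -3*m^2*o^2 + 24*m^2*o + m*o^3 - 8*m*o^2 - 3*m*o + 24*m + o^2 - 8*o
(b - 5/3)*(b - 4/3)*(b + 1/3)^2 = b^4 - 7*b^3/3 + b^2/3 + 31*b/27 + 20/81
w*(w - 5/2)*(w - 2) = w^3 - 9*w^2/2 + 5*w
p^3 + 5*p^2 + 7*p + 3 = (p + 1)^2*(p + 3)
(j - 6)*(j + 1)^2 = j^3 - 4*j^2 - 11*j - 6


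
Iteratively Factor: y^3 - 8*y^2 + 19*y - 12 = (y - 3)*(y^2 - 5*y + 4) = (y - 4)*(y - 3)*(y - 1)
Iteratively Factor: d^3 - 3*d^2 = (d - 3)*(d^2) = d*(d - 3)*(d)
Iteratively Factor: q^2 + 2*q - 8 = (q + 4)*(q - 2)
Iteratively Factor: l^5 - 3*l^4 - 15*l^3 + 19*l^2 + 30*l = (l + 1)*(l^4 - 4*l^3 - 11*l^2 + 30*l) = (l + 1)*(l + 3)*(l^3 - 7*l^2 + 10*l) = (l - 5)*(l + 1)*(l + 3)*(l^2 - 2*l) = (l - 5)*(l - 2)*(l + 1)*(l + 3)*(l)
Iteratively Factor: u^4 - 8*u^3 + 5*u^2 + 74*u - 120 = (u - 2)*(u^3 - 6*u^2 - 7*u + 60) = (u - 2)*(u + 3)*(u^2 - 9*u + 20) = (u - 4)*(u - 2)*(u + 3)*(u - 5)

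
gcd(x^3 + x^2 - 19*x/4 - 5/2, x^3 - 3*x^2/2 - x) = x^2 - 3*x/2 - 1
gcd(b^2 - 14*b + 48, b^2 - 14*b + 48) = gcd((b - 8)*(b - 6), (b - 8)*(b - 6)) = b^2 - 14*b + 48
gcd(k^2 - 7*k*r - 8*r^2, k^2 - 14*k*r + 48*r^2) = -k + 8*r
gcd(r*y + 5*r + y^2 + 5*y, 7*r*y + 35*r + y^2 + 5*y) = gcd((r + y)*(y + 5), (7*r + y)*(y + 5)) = y + 5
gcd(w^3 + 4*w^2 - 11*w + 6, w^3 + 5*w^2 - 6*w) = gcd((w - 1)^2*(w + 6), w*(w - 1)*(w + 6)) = w^2 + 5*w - 6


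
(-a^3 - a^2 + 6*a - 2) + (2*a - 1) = -a^3 - a^2 + 8*a - 3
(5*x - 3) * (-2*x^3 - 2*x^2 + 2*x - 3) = -10*x^4 - 4*x^3 + 16*x^2 - 21*x + 9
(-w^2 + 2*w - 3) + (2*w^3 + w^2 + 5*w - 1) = 2*w^3 + 7*w - 4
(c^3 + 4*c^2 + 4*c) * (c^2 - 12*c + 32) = c^5 - 8*c^4 - 12*c^3 + 80*c^2 + 128*c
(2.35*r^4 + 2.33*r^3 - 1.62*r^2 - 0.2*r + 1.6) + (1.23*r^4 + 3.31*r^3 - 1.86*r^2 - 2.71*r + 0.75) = 3.58*r^4 + 5.64*r^3 - 3.48*r^2 - 2.91*r + 2.35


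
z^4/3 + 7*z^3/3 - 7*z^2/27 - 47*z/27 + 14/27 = (z/3 + 1/3)*(z - 2/3)*(z - 1/3)*(z + 7)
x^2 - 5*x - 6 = (x - 6)*(x + 1)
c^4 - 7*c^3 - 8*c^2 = c^2*(c - 8)*(c + 1)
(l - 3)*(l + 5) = l^2 + 2*l - 15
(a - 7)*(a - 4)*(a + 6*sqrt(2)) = a^3 - 11*a^2 + 6*sqrt(2)*a^2 - 66*sqrt(2)*a + 28*a + 168*sqrt(2)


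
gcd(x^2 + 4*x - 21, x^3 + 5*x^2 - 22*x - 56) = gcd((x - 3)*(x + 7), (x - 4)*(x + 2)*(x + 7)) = x + 7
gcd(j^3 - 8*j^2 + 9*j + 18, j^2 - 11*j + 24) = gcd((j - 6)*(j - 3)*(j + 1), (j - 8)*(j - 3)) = j - 3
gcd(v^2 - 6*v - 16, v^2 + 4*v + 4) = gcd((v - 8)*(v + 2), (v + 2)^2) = v + 2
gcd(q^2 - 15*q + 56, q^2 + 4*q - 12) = 1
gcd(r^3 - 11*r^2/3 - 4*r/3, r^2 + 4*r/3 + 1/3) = r + 1/3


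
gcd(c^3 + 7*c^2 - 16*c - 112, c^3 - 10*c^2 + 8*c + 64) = c - 4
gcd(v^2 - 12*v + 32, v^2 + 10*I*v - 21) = 1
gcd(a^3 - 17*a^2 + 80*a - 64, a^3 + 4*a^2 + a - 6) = a - 1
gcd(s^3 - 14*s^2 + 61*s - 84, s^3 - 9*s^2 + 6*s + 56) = s^2 - 11*s + 28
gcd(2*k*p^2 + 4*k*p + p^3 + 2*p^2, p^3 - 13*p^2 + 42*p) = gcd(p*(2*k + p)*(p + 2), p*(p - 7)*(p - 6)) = p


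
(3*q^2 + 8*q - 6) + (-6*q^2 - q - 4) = -3*q^2 + 7*q - 10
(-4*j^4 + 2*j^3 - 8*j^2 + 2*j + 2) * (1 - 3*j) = 12*j^5 - 10*j^4 + 26*j^3 - 14*j^2 - 4*j + 2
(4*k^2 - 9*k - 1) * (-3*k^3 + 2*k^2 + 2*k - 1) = -12*k^5 + 35*k^4 - 7*k^3 - 24*k^2 + 7*k + 1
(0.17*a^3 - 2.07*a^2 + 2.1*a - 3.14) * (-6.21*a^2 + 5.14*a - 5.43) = -1.0557*a^5 + 13.7285*a^4 - 24.6039*a^3 + 41.5335*a^2 - 27.5426*a + 17.0502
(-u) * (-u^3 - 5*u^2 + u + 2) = u^4 + 5*u^3 - u^2 - 2*u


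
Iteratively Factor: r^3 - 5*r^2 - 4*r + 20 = (r - 2)*(r^2 - 3*r - 10) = (r - 2)*(r + 2)*(r - 5)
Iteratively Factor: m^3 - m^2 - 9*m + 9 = (m - 1)*(m^2 - 9) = (m - 1)*(m + 3)*(m - 3)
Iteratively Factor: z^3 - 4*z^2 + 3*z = (z - 3)*(z^2 - z) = z*(z - 3)*(z - 1)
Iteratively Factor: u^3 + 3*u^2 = (u)*(u^2 + 3*u) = u^2*(u + 3)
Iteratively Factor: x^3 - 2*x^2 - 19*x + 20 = (x + 4)*(x^2 - 6*x + 5) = (x - 5)*(x + 4)*(x - 1)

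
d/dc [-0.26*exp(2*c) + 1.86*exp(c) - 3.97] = (1.86 - 0.52*exp(c))*exp(c)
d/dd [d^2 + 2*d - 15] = 2*d + 2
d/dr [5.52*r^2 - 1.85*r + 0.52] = 11.04*r - 1.85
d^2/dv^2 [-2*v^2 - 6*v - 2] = -4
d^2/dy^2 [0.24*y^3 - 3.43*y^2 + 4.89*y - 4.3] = 1.44*y - 6.86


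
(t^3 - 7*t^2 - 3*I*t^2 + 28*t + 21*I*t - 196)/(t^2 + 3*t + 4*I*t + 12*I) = (t^2 - 7*t*(1 + I) + 49*I)/(t + 3)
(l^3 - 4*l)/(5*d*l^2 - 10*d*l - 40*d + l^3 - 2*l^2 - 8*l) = l*(l - 2)/(5*d*l - 20*d + l^2 - 4*l)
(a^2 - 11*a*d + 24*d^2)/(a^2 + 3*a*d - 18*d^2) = (a - 8*d)/(a + 6*d)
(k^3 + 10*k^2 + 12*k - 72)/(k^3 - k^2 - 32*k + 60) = (k + 6)/(k - 5)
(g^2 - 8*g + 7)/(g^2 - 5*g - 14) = (g - 1)/(g + 2)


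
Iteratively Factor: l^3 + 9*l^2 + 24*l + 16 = (l + 4)*(l^2 + 5*l + 4) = (l + 1)*(l + 4)*(l + 4)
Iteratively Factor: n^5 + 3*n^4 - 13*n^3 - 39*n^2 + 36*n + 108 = (n + 3)*(n^4 - 13*n^2 + 36) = (n + 2)*(n + 3)*(n^3 - 2*n^2 - 9*n + 18) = (n - 2)*(n + 2)*(n + 3)*(n^2 - 9) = (n - 3)*(n - 2)*(n + 2)*(n + 3)*(n + 3)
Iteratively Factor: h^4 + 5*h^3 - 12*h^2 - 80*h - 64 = (h + 4)*(h^3 + h^2 - 16*h - 16) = (h + 1)*(h + 4)*(h^2 - 16) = (h - 4)*(h + 1)*(h + 4)*(h + 4)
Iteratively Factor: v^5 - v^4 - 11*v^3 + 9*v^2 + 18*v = (v - 2)*(v^4 + v^3 - 9*v^2 - 9*v) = (v - 2)*(v + 1)*(v^3 - 9*v) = (v - 2)*(v + 1)*(v + 3)*(v^2 - 3*v) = (v - 3)*(v - 2)*(v + 1)*(v + 3)*(v)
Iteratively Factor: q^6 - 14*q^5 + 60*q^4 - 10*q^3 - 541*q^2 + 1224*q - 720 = (q - 1)*(q^5 - 13*q^4 + 47*q^3 + 37*q^2 - 504*q + 720) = (q - 4)*(q - 1)*(q^4 - 9*q^3 + 11*q^2 + 81*q - 180) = (q - 4)*(q - 3)*(q - 1)*(q^3 - 6*q^2 - 7*q + 60) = (q - 4)^2*(q - 3)*(q - 1)*(q^2 - 2*q - 15) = (q - 4)^2*(q - 3)*(q - 1)*(q + 3)*(q - 5)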